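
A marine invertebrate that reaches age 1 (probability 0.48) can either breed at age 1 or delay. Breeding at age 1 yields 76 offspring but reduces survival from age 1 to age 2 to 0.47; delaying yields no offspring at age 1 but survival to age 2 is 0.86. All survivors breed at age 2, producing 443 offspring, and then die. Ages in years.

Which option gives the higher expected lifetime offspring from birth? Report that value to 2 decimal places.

breed at age 1: R₀ = 0.48 × (76 + 0.47 × 443) = 0.48 × 284.2100 = 136.4208
delay to age 2: R₀ = 0.48 × (0.86 × 443) = 0.48 × 380.9800 = 182.8704
Higher: delay to age 2 (182.8704).

182.87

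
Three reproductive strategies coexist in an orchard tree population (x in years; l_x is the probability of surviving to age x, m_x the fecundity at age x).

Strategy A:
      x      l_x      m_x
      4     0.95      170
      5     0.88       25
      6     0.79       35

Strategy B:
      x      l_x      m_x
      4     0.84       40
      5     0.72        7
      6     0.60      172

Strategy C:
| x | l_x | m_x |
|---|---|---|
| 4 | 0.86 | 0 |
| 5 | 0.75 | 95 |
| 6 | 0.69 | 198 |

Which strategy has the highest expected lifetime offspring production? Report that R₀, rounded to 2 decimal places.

Strategy A: R₀ = 0.95×170 + 0.88×25 + 0.79×35 = 211.1500
Strategy B: R₀ = 0.84×40 + 0.72×7 + 0.60×172 = 141.8400
Strategy C: R₀ = 0.86×0 + 0.75×95 + 0.69×198 = 207.8700
Highest R₀: strategy A with 211.1500.

211.15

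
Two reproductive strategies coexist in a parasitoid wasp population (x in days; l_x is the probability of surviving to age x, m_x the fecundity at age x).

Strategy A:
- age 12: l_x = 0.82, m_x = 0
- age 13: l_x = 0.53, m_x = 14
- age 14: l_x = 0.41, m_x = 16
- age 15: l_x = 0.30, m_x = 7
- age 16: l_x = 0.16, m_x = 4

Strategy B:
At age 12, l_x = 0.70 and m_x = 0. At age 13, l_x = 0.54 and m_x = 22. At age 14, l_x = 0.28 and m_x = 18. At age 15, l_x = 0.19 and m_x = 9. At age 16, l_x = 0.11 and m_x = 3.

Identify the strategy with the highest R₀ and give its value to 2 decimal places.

18.96

Strategy A: R₀ = 0.82×0 + 0.53×14 + 0.41×16 + 0.30×7 + 0.16×4 = 16.7200
Strategy B: R₀ = 0.70×0 + 0.54×22 + 0.28×18 + 0.19×9 + 0.11×3 = 18.9600
Highest R₀: strategy B with 18.9600.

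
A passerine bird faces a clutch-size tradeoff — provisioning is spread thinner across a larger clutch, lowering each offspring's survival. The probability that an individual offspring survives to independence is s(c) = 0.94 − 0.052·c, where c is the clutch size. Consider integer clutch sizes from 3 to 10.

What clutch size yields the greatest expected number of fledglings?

Expected fledglings = c × s(c):
  c=3: 3 × 0.784 = 2.352
  c=4: 4 × 0.732 = 2.928
  c=5: 5 × 0.680 = 3.400
  c=6: 6 × 0.628 = 3.768
  c=7: 7 × 0.576 = 4.032
  c=8: 8 × 0.524 = 4.192
  c=9: 9 × 0.472 = 4.248
  c=10: 10 × 0.420 = 4.200
Maximum at c = 9 (4.248 fledglings).

9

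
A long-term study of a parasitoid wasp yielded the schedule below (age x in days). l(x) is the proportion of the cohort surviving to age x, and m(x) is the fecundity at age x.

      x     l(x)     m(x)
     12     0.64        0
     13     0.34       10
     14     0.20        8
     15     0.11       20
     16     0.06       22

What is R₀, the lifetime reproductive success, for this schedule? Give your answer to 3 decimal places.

8.520

R₀ = Σ l(x) m(x):
  age 12: 0.64 × 0 = 0.0000
  age 13: 0.34 × 10 = 3.4000
  age 14: 0.20 × 8 = 1.6000
  age 15: 0.11 × 20 = 2.2000
  age 16: 0.06 × 22 = 1.3200
R₀ = 0.0000 + 3.4000 + 1.6000 + 2.2000 + 1.3200 = 8.5200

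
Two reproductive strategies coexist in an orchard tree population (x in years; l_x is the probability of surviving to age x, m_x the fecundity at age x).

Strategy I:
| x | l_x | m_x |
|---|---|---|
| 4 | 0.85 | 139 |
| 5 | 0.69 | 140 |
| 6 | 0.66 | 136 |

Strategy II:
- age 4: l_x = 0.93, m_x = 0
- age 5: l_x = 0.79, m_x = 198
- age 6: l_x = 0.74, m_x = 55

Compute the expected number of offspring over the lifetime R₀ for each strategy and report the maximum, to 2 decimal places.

Strategy I: R₀ = 0.85×139 + 0.69×140 + 0.66×136 = 304.5100
Strategy II: R₀ = 0.93×0 + 0.79×198 + 0.74×55 = 197.1200
Highest R₀: strategy I with 304.5100.

304.51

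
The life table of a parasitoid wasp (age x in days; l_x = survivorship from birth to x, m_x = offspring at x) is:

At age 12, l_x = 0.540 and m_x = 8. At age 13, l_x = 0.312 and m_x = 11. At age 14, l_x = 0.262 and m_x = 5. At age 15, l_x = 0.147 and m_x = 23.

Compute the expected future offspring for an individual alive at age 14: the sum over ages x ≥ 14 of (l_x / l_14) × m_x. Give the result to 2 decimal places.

l_14 = 0.262. Conditional survival from age 14 to x is l_x / l_14.
  x=14: (0.262/0.262) × 5 = 5.0000
  x=15: (0.147/0.262) × 23 = 12.9046
Sum = 5.0000 + 12.9046 = 17.9046

17.90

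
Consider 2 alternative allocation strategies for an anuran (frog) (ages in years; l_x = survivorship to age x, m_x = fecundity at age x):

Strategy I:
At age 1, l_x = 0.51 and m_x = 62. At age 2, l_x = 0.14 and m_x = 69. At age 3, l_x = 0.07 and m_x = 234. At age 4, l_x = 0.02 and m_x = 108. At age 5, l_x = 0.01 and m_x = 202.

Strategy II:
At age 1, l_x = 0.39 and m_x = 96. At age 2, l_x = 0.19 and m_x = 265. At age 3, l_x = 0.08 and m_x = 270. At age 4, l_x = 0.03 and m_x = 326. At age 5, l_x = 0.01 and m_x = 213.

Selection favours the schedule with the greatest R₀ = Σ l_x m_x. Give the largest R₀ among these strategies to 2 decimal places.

Strategy I: R₀ = 0.51×62 + 0.14×69 + 0.07×234 + 0.02×108 + 0.01×202 = 61.8400
Strategy II: R₀ = 0.39×96 + 0.19×265 + 0.08×270 + 0.03×326 + 0.01×213 = 121.3000
Highest R₀: strategy II with 121.3000.

121.30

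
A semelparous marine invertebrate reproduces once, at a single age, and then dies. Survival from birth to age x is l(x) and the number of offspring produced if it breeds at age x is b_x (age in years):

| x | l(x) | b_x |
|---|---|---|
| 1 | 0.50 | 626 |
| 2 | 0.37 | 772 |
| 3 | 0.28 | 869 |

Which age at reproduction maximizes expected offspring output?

1

Expected offspring if breeding at age x = l(x) × b_x:
  age 1: 0.50 × 626 = 313.000
  age 2: 0.37 × 772 = 285.640
  age 3: 0.28 × 869 = 243.320
Maximum at age 1 (313.000).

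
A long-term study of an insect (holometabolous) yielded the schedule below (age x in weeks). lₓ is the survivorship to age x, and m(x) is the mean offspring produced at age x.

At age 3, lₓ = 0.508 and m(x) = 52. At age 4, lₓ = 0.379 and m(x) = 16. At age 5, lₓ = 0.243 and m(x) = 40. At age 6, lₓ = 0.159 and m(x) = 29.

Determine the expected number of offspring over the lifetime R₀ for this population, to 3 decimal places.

46.811

R₀ = Σ lₓ m(x):
  age 3: 0.508 × 52 = 26.4160
  age 4: 0.379 × 16 = 6.0640
  age 5: 0.243 × 40 = 9.7200
  age 6: 0.159 × 29 = 4.6110
R₀ = 26.4160 + 6.0640 + 9.7200 + 4.6110 = 46.8110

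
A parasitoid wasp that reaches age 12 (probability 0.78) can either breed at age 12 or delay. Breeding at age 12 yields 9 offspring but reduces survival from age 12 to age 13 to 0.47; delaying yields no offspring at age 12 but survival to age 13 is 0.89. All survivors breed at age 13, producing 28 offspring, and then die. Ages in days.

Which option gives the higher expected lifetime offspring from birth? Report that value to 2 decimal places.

19.44

breed at age 12: R₀ = 0.78 × (9 + 0.47 × 28) = 0.78 × 22.1600 = 17.2848
delay to age 13: R₀ = 0.78 × (0.89 × 28) = 0.78 × 24.9200 = 19.4376
Higher: delay to age 13 (19.4376).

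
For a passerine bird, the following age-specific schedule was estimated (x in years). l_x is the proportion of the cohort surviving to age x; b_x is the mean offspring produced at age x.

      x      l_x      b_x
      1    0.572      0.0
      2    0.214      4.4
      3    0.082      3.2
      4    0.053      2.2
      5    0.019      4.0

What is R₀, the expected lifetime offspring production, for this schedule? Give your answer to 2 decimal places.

R₀ = Σ l_x b_x:
  age 1: 0.572 × 0.0 = 0.0000
  age 2: 0.214 × 4.4 = 0.9416
  age 3: 0.082 × 3.2 = 0.2624
  age 4: 0.053 × 2.2 = 0.1166
  age 5: 0.019 × 4.0 = 0.0760
R₀ = 0.0000 + 0.9416 + 0.2624 + 0.1166 + 0.0760 = 1.3966

1.40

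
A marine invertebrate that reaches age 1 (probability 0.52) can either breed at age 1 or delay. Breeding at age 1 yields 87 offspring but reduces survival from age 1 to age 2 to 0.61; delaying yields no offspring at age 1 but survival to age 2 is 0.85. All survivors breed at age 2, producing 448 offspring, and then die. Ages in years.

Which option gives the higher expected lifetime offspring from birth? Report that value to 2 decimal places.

breed at age 1: R₀ = 0.52 × (87 + 0.61 × 448) = 0.52 × 360.2800 = 187.3456
delay to age 2: R₀ = 0.52 × (0.85 × 448) = 0.52 × 380.8000 = 198.0160
Higher: delay to age 2 (198.0160).

198.02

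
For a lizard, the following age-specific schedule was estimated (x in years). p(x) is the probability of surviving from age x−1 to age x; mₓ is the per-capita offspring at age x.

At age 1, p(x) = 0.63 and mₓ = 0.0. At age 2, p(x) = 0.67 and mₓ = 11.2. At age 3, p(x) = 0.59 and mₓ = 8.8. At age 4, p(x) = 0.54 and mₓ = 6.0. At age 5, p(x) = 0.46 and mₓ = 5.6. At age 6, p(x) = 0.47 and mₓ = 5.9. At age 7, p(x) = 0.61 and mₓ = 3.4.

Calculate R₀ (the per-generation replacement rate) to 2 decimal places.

Survivorship from birth: l_x = p_1·p_2·…·p_x.
  l_1 = 0.63000
  l_2 = 0.42210
  l_3 = 0.24904
  l_4 = 0.13448
  l_5 = 0.06186
  l_6 = 0.02907
  l_7 = 0.01774
R₀ = Σ l_x mₓ:
  age 1: 0.63000 × 0.0 = 0.0000
  age 2: 0.42210 × 11.2 = 4.7275
  age 3: 0.24904 × 8.8 = 2.1916
  age 4: 0.13448 × 6.0 = 0.8069
  age 5: 0.06186 × 5.6 = 0.3464
  age 6: 0.02907 × 5.9 = 0.1715
  age 7: 0.01774 × 3.4 = 0.0603
R₀ = 0.0000 + 4.7275 + 2.1916 + 0.8069 + 0.3464 + 0.1715 + 0.0603 = 8.3042

8.30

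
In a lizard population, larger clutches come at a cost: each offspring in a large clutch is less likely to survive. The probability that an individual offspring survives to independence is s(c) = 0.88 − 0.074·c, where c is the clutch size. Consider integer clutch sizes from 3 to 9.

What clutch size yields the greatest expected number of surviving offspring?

6

Expected surviving offspring = c × s(c):
  c=3: 3 × 0.658 = 1.974
  c=4: 4 × 0.584 = 2.336
  c=5: 5 × 0.510 = 2.550
  c=6: 6 × 0.436 = 2.616
  c=7: 7 × 0.362 = 2.534
  c=8: 8 × 0.288 = 2.304
  c=9: 9 × 0.214 = 1.926
Maximum at c = 6 (2.616 surviving offspring).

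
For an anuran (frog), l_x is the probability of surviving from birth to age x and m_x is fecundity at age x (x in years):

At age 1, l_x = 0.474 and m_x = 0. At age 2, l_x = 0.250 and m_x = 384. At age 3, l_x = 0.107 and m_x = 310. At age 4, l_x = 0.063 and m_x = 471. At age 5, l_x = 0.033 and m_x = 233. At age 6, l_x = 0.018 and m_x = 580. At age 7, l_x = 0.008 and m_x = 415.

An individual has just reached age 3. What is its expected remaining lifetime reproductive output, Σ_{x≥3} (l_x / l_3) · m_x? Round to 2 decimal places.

l_3 = 0.107. Conditional survival from age 3 to x is l_x / l_3.
  x=3: (0.107/0.107) × 310 = 310.0000
  x=4: (0.063/0.107) × 471 = 277.3178
  x=5: (0.033/0.107) × 233 = 71.8598
  x=6: (0.018/0.107) × 580 = 97.5701
  x=7: (0.008/0.107) × 415 = 31.0280
Sum = 310.0000 + 277.3178 + 71.8598 + 97.5701 + 31.0280 = 787.7757

787.78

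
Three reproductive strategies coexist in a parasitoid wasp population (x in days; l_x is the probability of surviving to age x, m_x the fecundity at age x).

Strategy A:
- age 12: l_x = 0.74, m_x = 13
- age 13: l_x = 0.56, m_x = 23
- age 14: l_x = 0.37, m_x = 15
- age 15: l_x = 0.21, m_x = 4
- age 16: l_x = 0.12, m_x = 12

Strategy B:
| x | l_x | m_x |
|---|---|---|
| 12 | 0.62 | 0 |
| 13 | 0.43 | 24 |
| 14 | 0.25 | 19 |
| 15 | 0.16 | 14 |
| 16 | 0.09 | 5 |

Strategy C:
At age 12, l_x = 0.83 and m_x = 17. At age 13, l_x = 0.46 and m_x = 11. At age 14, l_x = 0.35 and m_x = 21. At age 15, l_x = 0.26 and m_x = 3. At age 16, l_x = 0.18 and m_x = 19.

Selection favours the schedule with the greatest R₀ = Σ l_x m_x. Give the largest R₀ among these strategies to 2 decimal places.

30.72

Strategy A: R₀ = 0.74×13 + 0.56×23 + 0.37×15 + 0.21×4 + 0.12×12 = 30.3300
Strategy B: R₀ = 0.62×0 + 0.43×24 + 0.25×19 + 0.16×14 + 0.09×5 = 17.7600
Strategy C: R₀ = 0.83×17 + 0.46×11 + 0.35×21 + 0.26×3 + 0.18×19 = 30.7200
Highest R₀: strategy C with 30.7200.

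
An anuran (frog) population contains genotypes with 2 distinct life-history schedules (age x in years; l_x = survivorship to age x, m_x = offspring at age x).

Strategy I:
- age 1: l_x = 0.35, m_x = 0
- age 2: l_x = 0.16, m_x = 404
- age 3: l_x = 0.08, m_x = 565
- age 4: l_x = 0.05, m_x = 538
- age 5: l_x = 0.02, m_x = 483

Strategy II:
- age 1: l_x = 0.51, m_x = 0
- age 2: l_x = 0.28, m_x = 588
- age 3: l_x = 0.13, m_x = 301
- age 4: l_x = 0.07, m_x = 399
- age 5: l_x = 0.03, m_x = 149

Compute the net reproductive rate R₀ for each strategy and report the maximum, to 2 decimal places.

Strategy I: R₀ = 0.35×0 + 0.16×404 + 0.08×565 + 0.05×538 + 0.02×483 = 146.4000
Strategy II: R₀ = 0.51×0 + 0.28×588 + 0.13×301 + 0.07×399 + 0.03×149 = 236.1700
Highest R₀: strategy II with 236.1700.

236.17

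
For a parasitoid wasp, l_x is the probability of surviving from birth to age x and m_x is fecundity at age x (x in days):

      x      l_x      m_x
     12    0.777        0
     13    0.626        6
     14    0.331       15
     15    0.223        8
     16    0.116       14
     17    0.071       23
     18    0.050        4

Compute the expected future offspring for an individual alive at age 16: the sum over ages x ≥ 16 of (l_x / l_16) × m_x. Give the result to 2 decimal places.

l_16 = 0.116. Conditional survival from age 16 to x is l_x / l_16.
  x=16: (0.116/0.116) × 14 = 14.0000
  x=17: (0.071/0.116) × 23 = 14.0776
  x=18: (0.050/0.116) × 4 = 1.7241
Sum = 14.0000 + 14.0776 + 1.7241 = 29.8017

29.80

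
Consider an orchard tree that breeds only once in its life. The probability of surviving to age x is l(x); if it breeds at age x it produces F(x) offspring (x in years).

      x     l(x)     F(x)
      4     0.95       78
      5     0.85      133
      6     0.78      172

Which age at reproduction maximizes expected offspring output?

6

Expected offspring if breeding at age x = l(x) × F(x):
  age 4: 0.95 × 78 = 74.100
  age 5: 0.85 × 133 = 113.050
  age 6: 0.78 × 172 = 134.160
Maximum at age 6 (134.160).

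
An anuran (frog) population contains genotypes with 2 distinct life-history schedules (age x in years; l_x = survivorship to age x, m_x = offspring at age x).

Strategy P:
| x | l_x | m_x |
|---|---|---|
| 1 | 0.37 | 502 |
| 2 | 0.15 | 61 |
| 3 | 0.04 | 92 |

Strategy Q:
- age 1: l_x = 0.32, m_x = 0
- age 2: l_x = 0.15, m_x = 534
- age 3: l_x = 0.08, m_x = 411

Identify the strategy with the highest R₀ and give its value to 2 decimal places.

198.57

Strategy P: R₀ = 0.37×502 + 0.15×61 + 0.04×92 = 198.5700
Strategy Q: R₀ = 0.32×0 + 0.15×534 + 0.08×411 = 112.9800
Highest R₀: strategy P with 198.5700.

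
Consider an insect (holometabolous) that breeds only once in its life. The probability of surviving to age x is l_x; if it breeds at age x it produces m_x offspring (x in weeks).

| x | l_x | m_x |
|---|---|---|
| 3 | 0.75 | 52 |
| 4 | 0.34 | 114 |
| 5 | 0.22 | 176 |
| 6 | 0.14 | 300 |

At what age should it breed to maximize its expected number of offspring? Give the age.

Expected offspring if breeding at age x = l_x × m_x:
  age 3: 0.75 × 52 = 39.000
  age 4: 0.34 × 114 = 38.760
  age 5: 0.22 × 176 = 38.720
  age 6: 0.14 × 300 = 42.000
Maximum at age 6 (42.000).

6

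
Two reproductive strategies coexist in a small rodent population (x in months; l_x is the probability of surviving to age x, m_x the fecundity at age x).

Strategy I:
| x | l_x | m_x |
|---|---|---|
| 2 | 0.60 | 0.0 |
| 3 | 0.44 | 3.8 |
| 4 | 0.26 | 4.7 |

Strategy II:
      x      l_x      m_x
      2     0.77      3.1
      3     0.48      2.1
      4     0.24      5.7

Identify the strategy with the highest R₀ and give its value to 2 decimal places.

Strategy I: R₀ = 0.60×0.0 + 0.44×3.8 + 0.26×4.7 = 2.8940
Strategy II: R₀ = 0.77×3.1 + 0.48×2.1 + 0.24×5.7 = 4.7630
Highest R₀: strategy II with 4.7630.

4.76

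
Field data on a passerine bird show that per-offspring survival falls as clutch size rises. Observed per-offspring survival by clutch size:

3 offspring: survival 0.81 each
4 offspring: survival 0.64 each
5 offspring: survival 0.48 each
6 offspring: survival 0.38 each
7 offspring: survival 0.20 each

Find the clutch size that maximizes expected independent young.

Expected independent young = c × s(c):
  c=3: 3 × 0.81 = 2.430
  c=4: 4 × 0.64 = 2.560
  c=5: 5 × 0.48 = 2.400
  c=6: 6 × 0.38 = 2.280
  c=7: 7 × 0.20 = 1.400
Maximum at c = 4 (2.560 independent young).

4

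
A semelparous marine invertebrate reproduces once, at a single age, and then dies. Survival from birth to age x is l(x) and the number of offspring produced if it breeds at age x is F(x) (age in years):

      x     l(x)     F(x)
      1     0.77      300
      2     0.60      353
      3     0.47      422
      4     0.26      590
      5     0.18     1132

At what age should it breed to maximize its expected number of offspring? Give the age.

Expected offspring if breeding at age x = l(x) × F(x):
  age 1: 0.77 × 300 = 231.000
  age 2: 0.60 × 353 = 211.800
  age 3: 0.47 × 422 = 198.340
  age 4: 0.26 × 590 = 153.400
  age 5: 0.18 × 1132 = 203.760
Maximum at age 1 (231.000).

1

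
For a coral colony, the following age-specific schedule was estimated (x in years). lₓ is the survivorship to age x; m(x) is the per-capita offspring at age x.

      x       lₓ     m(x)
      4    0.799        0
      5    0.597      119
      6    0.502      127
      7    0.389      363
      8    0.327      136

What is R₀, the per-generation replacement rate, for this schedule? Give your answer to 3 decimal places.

320.476

R₀ = Σ lₓ m(x):
  age 4: 0.799 × 0 = 0.0000
  age 5: 0.597 × 119 = 71.0430
  age 6: 0.502 × 127 = 63.7540
  age 7: 0.389 × 363 = 141.2070
  age 8: 0.327 × 136 = 44.4720
R₀ = 0.0000 + 71.0430 + 63.7540 + 141.2070 + 44.4720 = 320.4760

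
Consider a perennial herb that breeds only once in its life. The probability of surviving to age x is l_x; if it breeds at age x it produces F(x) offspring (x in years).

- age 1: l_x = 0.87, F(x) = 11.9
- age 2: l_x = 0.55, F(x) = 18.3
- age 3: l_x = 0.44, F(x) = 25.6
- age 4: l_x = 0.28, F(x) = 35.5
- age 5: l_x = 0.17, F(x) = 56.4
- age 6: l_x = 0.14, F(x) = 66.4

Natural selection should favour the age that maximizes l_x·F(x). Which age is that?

Expected offspring if breeding at age x = l_x × F(x):
  age 1: 0.87 × 11.9 = 10.353
  age 2: 0.55 × 18.3 = 10.065
  age 3: 0.44 × 25.6 = 11.264
  age 4: 0.28 × 35.5 = 9.940
  age 5: 0.17 × 56.4 = 9.588
  age 6: 0.14 × 66.4 = 9.296
Maximum at age 3 (11.264).

3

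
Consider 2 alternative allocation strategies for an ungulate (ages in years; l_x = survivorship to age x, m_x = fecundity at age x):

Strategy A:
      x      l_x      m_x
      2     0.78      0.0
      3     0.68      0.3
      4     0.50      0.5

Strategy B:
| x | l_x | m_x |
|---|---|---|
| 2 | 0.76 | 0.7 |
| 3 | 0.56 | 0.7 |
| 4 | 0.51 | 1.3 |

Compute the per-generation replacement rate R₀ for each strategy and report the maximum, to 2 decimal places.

Strategy A: R₀ = 0.78×0.0 + 0.68×0.3 + 0.50×0.5 = 0.4540
Strategy B: R₀ = 0.76×0.7 + 0.56×0.7 + 0.51×1.3 = 1.5870
Highest R₀: strategy B with 1.5870.

1.59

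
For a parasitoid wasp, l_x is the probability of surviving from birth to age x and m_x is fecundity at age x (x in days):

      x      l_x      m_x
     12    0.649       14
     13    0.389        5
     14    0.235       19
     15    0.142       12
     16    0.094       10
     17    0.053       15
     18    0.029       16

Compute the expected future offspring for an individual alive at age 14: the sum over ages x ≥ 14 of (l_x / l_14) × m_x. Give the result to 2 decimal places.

l_14 = 0.235. Conditional survival from age 14 to x is l_x / l_14.
  x=14: (0.235/0.235) × 19 = 19.0000
  x=15: (0.142/0.235) × 12 = 7.2511
  x=16: (0.094/0.235) × 10 = 4.0000
  x=17: (0.053/0.235) × 15 = 3.3830
  x=18: (0.029/0.235) × 16 = 1.9745
Sum = 19.0000 + 7.2511 + 4.0000 + 3.3830 + 1.9745 = 35.6085

35.61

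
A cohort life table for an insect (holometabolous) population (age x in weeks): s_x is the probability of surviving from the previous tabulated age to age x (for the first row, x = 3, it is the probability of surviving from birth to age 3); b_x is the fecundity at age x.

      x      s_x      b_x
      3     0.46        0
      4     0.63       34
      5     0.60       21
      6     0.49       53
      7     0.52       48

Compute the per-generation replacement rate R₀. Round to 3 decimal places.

Survivorship from birth: l_x = s_3·s_4·…·s_x.
  l_3 = 0.46000
  l_4 = 0.28980
  l_5 = 0.17388
  l_6 = 0.08520
  l_7 = 0.04430
R₀ = Σ l_x b_x:
  age 3: 0.46000 × 0 = 0.0000
  age 4: 0.28980 × 34 = 9.8532
  age 5: 0.17388 × 21 = 3.6515
  age 6: 0.08520 × 53 = 4.5156
  age 7: 0.04430 × 48 = 2.1264
R₀ = 0.0000 + 9.8532 + 3.6515 + 4.5156 + 2.1264 = 20.1467

20.147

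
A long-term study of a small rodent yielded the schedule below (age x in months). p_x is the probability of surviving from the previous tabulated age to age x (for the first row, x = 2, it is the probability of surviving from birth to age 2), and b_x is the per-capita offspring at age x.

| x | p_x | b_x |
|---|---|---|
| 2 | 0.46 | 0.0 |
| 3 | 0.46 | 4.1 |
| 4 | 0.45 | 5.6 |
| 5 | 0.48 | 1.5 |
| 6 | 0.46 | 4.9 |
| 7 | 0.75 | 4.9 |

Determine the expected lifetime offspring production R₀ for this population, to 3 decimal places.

1.650

Survivorship from birth: l_x = p_2·p_3·…·p_x.
  l_2 = 0.46000
  l_3 = 0.21160
  l_4 = 0.09522
  l_5 = 0.04571
  l_6 = 0.02102
  l_7 = 0.01577
R₀ = Σ l_x b_x:
  age 2: 0.46000 × 0.0 = 0.0000
  age 3: 0.21160 × 4.1 = 0.8676
  age 4: 0.09522 × 5.6 = 0.5332
  age 5: 0.04571 × 1.5 = 0.0686
  age 6: 0.02102 × 4.9 = 0.1030
  age 7: 0.01577 × 4.9 = 0.0773
R₀ = 0.0000 + 0.8676 + 0.5332 + 0.0686 + 0.1030 + 0.0773 = 1.6496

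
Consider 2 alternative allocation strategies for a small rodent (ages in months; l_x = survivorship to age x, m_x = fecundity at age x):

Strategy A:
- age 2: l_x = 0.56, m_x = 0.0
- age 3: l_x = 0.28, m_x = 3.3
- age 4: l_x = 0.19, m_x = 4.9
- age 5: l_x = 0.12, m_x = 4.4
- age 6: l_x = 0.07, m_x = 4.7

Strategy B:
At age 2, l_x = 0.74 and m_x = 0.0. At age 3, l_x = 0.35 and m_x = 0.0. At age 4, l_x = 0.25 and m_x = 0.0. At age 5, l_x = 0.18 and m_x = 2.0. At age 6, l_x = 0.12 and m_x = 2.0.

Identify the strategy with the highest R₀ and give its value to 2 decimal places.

Strategy A: R₀ = 0.56×0.0 + 0.28×3.3 + 0.19×4.9 + 0.12×4.4 + 0.07×4.7 = 2.7120
Strategy B: R₀ = 0.74×0.0 + 0.35×0.0 + 0.25×0.0 + 0.18×2.0 + 0.12×2.0 = 0.6000
Highest R₀: strategy A with 2.7120.

2.71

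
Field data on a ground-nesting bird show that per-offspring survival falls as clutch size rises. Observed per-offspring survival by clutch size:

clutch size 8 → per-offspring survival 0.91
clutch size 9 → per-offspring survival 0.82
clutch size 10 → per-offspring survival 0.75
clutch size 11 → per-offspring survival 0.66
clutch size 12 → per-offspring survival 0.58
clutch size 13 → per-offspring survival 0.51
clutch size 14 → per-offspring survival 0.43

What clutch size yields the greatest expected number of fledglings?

10

Expected fledglings = c × s(c):
  c=8: 8 × 0.91 = 7.280
  c=9: 9 × 0.82 = 7.380
  c=10: 10 × 0.75 = 7.500
  c=11: 11 × 0.66 = 7.260
  c=12: 12 × 0.58 = 6.960
  c=13: 13 × 0.51 = 6.630
  c=14: 14 × 0.43 = 6.020
Maximum at c = 10 (7.500 fledglings).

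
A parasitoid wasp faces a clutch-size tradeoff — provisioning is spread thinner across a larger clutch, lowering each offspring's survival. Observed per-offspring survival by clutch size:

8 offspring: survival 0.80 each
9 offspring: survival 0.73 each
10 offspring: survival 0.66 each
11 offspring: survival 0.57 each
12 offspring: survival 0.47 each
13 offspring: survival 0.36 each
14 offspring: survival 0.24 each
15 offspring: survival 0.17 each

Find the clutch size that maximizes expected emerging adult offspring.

10

Expected emerging adult offspring = c × s(c):
  c=8: 8 × 0.80 = 6.400
  c=9: 9 × 0.73 = 6.570
  c=10: 10 × 0.66 = 6.600
  c=11: 11 × 0.57 = 6.270
  c=12: 12 × 0.47 = 5.640
  c=13: 13 × 0.36 = 4.680
  c=14: 14 × 0.24 = 3.360
  c=15: 15 × 0.17 = 2.550
Maximum at c = 10 (6.600 emerging adult offspring).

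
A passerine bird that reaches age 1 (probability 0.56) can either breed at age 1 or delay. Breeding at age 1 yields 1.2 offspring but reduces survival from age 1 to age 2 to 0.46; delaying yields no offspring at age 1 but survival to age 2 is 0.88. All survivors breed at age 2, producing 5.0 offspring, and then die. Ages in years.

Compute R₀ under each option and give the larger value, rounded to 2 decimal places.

breed at age 1: R₀ = 0.56 × (1.2 + 0.46 × 5.0) = 0.56 × 3.5000 = 1.9600
delay to age 2: R₀ = 0.56 × (0.88 × 5.0) = 0.56 × 4.4000 = 2.4640
Higher: delay to age 2 (2.4640).

2.46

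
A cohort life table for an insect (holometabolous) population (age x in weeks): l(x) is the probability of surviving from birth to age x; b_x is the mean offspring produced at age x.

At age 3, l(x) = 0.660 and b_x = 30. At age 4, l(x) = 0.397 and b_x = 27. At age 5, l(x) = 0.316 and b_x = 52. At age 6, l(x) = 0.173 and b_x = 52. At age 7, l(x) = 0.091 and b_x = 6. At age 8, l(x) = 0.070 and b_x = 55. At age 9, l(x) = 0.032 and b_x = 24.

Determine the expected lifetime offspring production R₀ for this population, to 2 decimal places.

61.11

R₀ = Σ l(x) b_x:
  age 3: 0.660 × 30 = 19.8000
  age 4: 0.397 × 27 = 10.7190
  age 5: 0.316 × 52 = 16.4320
  age 6: 0.173 × 52 = 8.9960
  age 7: 0.091 × 6 = 0.5460
  age 8: 0.070 × 55 = 3.8500
  age 9: 0.032 × 24 = 0.7680
R₀ = 19.8000 + 10.7190 + 16.4320 + 8.9960 + 0.5460 + 3.8500 + 0.7680 = 61.1110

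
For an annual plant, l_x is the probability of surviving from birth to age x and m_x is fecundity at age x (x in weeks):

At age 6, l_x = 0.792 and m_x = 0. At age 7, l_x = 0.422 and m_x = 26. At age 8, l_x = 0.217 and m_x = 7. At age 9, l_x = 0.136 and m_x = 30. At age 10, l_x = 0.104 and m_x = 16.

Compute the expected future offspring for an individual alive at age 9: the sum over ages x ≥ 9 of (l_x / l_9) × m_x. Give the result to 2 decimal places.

42.24

l_9 = 0.136. Conditional survival from age 9 to x is l_x / l_9.
  x=9: (0.136/0.136) × 30 = 30.0000
  x=10: (0.104/0.136) × 16 = 12.2353
Sum = 30.0000 + 12.2353 = 42.2353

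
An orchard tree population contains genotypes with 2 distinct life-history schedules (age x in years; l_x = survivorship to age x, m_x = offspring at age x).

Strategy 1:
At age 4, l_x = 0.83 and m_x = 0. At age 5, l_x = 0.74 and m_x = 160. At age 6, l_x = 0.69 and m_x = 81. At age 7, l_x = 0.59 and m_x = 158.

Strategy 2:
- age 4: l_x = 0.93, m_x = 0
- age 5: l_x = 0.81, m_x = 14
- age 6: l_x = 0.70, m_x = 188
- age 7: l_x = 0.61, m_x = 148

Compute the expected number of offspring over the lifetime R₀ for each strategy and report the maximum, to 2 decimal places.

267.51

Strategy 1: R₀ = 0.83×0 + 0.74×160 + 0.69×81 + 0.59×158 = 267.5100
Strategy 2: R₀ = 0.93×0 + 0.81×14 + 0.70×188 + 0.61×148 = 233.2200
Highest R₀: strategy 1 with 267.5100.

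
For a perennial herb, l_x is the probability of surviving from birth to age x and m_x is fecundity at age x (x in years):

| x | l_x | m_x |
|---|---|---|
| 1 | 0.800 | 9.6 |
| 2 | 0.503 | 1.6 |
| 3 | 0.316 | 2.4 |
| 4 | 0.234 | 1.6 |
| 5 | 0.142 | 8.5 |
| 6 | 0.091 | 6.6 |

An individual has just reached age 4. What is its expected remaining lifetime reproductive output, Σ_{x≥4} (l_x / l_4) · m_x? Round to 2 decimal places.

l_4 = 0.234. Conditional survival from age 4 to x is l_x / l_4.
  x=4: (0.234/0.234) × 1.6 = 1.6000
  x=5: (0.142/0.234) × 8.5 = 5.1581
  x=6: (0.091/0.234) × 6.6 = 2.5667
Sum = 1.6000 + 5.1581 + 2.5667 = 9.3248

9.32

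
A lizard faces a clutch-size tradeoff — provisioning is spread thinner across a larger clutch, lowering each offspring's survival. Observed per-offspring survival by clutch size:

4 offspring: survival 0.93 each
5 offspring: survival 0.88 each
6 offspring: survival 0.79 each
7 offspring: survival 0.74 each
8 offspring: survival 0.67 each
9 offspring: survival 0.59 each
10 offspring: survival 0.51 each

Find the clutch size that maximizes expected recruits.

Expected recruits = c × s(c):
  c=4: 4 × 0.93 = 3.720
  c=5: 5 × 0.88 = 4.400
  c=6: 6 × 0.79 = 4.740
  c=7: 7 × 0.74 = 5.180
  c=8: 8 × 0.67 = 5.360
  c=9: 9 × 0.59 = 5.310
  c=10: 10 × 0.51 = 5.100
Maximum at c = 8 (5.360 recruits).

8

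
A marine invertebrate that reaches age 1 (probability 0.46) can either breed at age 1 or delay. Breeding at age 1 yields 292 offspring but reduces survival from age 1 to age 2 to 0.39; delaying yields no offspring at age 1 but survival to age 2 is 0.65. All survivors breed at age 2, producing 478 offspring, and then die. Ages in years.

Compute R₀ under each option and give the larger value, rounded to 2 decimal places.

220.07

breed at age 1: R₀ = 0.46 × (292 + 0.39 × 478) = 0.46 × 478.4200 = 220.0732
delay to age 2: R₀ = 0.46 × (0.65 × 478) = 0.46 × 310.7000 = 142.9220
Higher: breed at age 1 (220.0732).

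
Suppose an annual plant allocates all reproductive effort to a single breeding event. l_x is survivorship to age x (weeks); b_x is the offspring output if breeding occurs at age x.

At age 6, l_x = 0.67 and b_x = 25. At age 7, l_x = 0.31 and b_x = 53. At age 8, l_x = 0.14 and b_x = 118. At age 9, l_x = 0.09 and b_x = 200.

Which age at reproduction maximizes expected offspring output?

Expected offspring if breeding at age x = l_x × b_x:
  age 6: 0.67 × 25 = 16.750
  age 7: 0.31 × 53 = 16.430
  age 8: 0.14 × 118 = 16.520
  age 9: 0.09 × 200 = 18.000
Maximum at age 9 (18.000).

9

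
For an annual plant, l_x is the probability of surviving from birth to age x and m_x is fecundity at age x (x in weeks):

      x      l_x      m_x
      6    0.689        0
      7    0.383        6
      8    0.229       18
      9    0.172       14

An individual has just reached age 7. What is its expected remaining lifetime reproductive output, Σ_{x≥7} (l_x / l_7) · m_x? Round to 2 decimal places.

23.05

l_7 = 0.383. Conditional survival from age 7 to x is l_x / l_7.
  x=7: (0.383/0.383) × 6 = 6.0000
  x=8: (0.229/0.383) × 18 = 10.7624
  x=9: (0.172/0.383) × 14 = 6.2872
Sum = 6.0000 + 10.7624 + 6.2872 = 23.0496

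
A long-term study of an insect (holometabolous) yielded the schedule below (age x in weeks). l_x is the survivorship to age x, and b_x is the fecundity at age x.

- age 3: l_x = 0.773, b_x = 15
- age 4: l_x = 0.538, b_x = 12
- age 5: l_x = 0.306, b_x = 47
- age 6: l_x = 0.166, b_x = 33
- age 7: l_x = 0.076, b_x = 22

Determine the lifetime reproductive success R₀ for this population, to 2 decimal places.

R₀ = Σ l_x b_x:
  age 3: 0.773 × 15 = 11.5950
  age 4: 0.538 × 12 = 6.4560
  age 5: 0.306 × 47 = 14.3820
  age 6: 0.166 × 33 = 5.4780
  age 7: 0.076 × 22 = 1.6720
R₀ = 11.5950 + 6.4560 + 14.3820 + 5.4780 + 1.6720 = 39.5830

39.58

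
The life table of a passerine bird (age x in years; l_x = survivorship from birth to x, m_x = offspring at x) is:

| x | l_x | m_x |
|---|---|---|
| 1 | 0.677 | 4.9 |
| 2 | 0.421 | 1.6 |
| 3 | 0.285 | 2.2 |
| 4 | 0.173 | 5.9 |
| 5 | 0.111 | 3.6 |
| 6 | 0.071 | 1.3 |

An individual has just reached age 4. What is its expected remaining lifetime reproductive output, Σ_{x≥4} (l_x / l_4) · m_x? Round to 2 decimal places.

l_4 = 0.173. Conditional survival from age 4 to x is l_x / l_4.
  x=4: (0.173/0.173) × 5.9 = 5.9000
  x=5: (0.111/0.173) × 3.6 = 2.3098
  x=6: (0.071/0.173) × 1.3 = 0.5335
Sum = 5.9000 + 2.3098 + 0.5335 = 8.7434

8.74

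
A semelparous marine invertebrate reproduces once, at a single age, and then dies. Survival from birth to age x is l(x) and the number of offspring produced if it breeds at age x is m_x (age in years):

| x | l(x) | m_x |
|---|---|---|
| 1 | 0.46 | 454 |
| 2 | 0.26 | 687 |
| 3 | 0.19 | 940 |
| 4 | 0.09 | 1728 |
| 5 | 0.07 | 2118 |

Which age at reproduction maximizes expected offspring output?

1

Expected offspring if breeding at age x = l(x) × m_x:
  age 1: 0.46 × 454 = 208.840
  age 2: 0.26 × 687 = 178.620
  age 3: 0.19 × 940 = 178.600
  age 4: 0.09 × 1728 = 155.520
  age 5: 0.07 × 2118 = 148.260
Maximum at age 1 (208.840).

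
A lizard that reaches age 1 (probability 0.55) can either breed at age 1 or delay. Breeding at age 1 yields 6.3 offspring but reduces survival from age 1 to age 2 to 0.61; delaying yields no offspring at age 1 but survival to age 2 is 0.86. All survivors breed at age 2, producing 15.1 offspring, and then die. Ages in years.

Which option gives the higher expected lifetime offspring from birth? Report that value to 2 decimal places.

8.53

breed at age 1: R₀ = 0.55 × (6.3 + 0.61 × 15.1) = 0.55 × 15.5110 = 8.5311
delay to age 2: R₀ = 0.55 × (0.86 × 15.1) = 0.55 × 12.9860 = 7.1423
Higher: breed at age 1 (8.5311).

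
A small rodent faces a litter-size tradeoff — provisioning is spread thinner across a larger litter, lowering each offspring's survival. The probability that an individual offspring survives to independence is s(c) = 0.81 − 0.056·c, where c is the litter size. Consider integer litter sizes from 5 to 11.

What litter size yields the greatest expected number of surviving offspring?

7

Expected surviving offspring = c × s(c):
  c=5: 5 × 0.530 = 2.650
  c=6: 6 × 0.474 = 2.844
  c=7: 7 × 0.418 = 2.926
  c=8: 8 × 0.362 = 2.896
  c=9: 9 × 0.306 = 2.754
  c=10: 10 × 0.250 = 2.500
  c=11: 11 × 0.194 = 2.134
Maximum at c = 7 (2.926 surviving offspring).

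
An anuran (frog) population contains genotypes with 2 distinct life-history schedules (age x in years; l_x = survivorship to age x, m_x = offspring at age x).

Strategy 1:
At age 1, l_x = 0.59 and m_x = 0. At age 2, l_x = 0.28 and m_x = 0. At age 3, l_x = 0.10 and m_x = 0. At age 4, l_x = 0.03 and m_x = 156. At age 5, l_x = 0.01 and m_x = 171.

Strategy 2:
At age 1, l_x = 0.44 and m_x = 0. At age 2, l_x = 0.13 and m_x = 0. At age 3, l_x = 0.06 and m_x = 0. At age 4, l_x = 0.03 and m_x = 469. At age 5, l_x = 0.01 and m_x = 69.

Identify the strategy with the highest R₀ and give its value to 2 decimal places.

14.76

Strategy 1: R₀ = 0.59×0 + 0.28×0 + 0.10×0 + 0.03×156 + 0.01×171 = 6.3900
Strategy 2: R₀ = 0.44×0 + 0.13×0 + 0.06×0 + 0.03×469 + 0.01×69 = 14.7600
Highest R₀: strategy 2 with 14.7600.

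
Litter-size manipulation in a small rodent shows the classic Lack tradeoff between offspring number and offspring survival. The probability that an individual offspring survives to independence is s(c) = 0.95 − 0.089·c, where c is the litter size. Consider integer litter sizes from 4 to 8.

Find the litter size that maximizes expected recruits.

5

Expected recruits = c × s(c):
  c=4: 4 × 0.594 = 2.376
  c=5: 5 × 0.505 = 2.525
  c=6: 6 × 0.416 = 2.496
  c=7: 7 × 0.327 = 2.289
  c=8: 8 × 0.238 = 1.904
Maximum at c = 5 (2.525 recruits).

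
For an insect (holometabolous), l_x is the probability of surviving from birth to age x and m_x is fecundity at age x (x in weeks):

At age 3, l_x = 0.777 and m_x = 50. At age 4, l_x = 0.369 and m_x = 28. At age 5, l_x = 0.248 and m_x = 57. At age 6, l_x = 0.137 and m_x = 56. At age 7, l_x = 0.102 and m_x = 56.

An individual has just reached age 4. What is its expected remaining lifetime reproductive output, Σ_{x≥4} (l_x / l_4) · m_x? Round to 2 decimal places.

102.58

l_4 = 0.369. Conditional survival from age 4 to x is l_x / l_4.
  x=4: (0.369/0.369) × 28 = 28.0000
  x=5: (0.248/0.369) × 57 = 38.3089
  x=6: (0.137/0.369) × 56 = 20.7913
  x=7: (0.102/0.369) × 56 = 15.4797
Sum = 28.0000 + 38.3089 + 20.7913 + 15.4797 = 102.5799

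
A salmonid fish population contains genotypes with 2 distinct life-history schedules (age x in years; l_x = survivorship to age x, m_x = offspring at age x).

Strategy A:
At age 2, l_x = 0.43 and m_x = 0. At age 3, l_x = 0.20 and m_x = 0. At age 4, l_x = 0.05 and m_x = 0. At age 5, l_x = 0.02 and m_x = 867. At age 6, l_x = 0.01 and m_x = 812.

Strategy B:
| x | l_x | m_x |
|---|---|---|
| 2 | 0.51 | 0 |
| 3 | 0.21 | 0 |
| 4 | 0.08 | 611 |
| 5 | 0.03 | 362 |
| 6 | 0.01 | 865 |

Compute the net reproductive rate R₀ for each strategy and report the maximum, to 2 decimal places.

Strategy A: R₀ = 0.43×0 + 0.20×0 + 0.05×0 + 0.02×867 + 0.01×812 = 25.4600
Strategy B: R₀ = 0.51×0 + 0.21×0 + 0.08×611 + 0.03×362 + 0.01×865 = 68.3900
Highest R₀: strategy B with 68.3900.

68.39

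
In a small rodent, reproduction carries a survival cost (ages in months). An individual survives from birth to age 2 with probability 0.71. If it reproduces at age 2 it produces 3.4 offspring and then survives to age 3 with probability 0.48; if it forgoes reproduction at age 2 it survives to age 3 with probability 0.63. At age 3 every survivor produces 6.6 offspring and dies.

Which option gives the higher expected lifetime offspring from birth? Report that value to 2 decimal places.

breed at age 2: R₀ = 0.71 × (3.4 + 0.48 × 6.6) = 0.71 × 6.5680 = 4.6633
delay to age 3: R₀ = 0.71 × (0.63 × 6.6) = 0.71 × 4.1580 = 2.9522
Higher: breed at age 2 (4.6633).

4.66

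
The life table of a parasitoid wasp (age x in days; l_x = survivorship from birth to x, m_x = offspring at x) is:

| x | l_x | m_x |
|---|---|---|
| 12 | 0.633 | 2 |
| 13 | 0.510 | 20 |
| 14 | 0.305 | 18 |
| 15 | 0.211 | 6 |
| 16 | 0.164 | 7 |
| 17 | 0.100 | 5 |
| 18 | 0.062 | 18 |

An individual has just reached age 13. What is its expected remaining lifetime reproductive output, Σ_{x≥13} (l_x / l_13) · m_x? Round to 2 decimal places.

l_13 = 0.510. Conditional survival from age 13 to x is l_x / l_13.
  x=13: (0.510/0.510) × 20 = 20.0000
  x=14: (0.305/0.510) × 18 = 10.7647
  x=15: (0.211/0.510) × 6 = 2.4824
  x=16: (0.164/0.510) × 7 = 2.2510
  x=17: (0.100/0.510) × 5 = 0.9804
  x=18: (0.062/0.510) × 18 = 2.1882
Sum = 20.0000 + 10.7647 + 2.4824 + 2.2510 + 0.9804 + 2.1882 = 38.6667

38.67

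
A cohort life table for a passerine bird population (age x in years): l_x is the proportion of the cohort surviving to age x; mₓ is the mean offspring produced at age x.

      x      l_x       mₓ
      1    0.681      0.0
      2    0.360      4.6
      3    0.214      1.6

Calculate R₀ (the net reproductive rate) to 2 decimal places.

R₀ = Σ l_x mₓ:
  age 1: 0.681 × 0.0 = 0.0000
  age 2: 0.360 × 4.6 = 1.6560
  age 3: 0.214 × 1.6 = 0.3424
R₀ = 0.0000 + 1.6560 + 0.3424 = 1.9984

2.00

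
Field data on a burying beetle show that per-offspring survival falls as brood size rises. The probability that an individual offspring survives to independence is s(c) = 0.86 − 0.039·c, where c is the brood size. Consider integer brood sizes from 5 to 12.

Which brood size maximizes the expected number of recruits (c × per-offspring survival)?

11

Expected recruits = c × s(c):
  c=5: 5 × 0.665 = 3.325
  c=6: 6 × 0.626 = 3.756
  c=7: 7 × 0.587 = 4.109
  c=8: 8 × 0.548 = 4.384
  c=9: 9 × 0.509 = 4.581
  c=10: 10 × 0.470 = 4.700
  c=11: 11 × 0.431 = 4.741
  c=12: 12 × 0.392 = 4.704
Maximum at c = 11 (4.741 recruits).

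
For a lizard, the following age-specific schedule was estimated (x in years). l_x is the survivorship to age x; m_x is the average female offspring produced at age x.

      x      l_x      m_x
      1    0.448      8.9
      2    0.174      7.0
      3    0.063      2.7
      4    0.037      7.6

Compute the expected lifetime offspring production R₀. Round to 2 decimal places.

5.66

R₀ = Σ l_x m_x:
  age 1: 0.448 × 8.9 = 3.9872
  age 2: 0.174 × 7.0 = 1.2180
  age 3: 0.063 × 2.7 = 0.1701
  age 4: 0.037 × 7.6 = 0.2812
R₀ = 3.9872 + 1.2180 + 0.1701 + 0.2812 = 5.6565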